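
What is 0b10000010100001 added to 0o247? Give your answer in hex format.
Convert 0b10000010100001 (binary) → 8192 + 128 + 32 + 1 = 8353 (decimal)
Convert 0o247 (octal) → 2×64 + 4×8 + 7 = 167 (decimal)
Compute 8353 + 167 = 8520
Convert 8520 (decimal) → 8520 = 2×4096 + 1×256 + 4×16 + 8 → 0x2148 (hexadecimal)
0x2148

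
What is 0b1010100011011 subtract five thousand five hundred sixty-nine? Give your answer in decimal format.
Convert 0b1010100011011 (binary) → 4096 + 1024 + 256 + 16 + 8 + 2 + 1 = 5403 (decimal)
Convert five thousand five hundred sixty-nine (English words) → 5×1000 + 5×100 + 69 = 5569 (decimal)
Compute 5403 - 5569 = -166
-166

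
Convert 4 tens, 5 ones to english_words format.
Convert 4 tens, 5 ones (place-value notation) → 4×10 + 5 = 45 (decimal)
Convert 45 (decimal) → forty-five (English words)
forty-five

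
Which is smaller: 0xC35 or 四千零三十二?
Convert 0xC35 (hexadecimal) → 12×256 + 3×16 + 5 = 3125 (decimal)
Convert 四千零三十二 (Chinese numeral) → 4×1000 + 3×10 + 2 = 4032 (decimal)
Compare 3125 vs 4032: smaller = 3125
3125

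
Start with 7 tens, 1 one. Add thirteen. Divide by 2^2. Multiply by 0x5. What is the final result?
Convert 7 tens, 1 one (place-value notation) → 7×10 + 1 = 71 (decimal)
Start: 71
Convert thirteen (English words) → 13 (decimal)
71 + 13 = 84
Convert 2^2 (power) → 4 (decimal)
84 ÷ 4 = 21
Convert 0x5 (hexadecimal) → 5 (decimal)
21 × 5 = 105
105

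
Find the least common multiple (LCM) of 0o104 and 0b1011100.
Convert 0o104 (octal) → 1×64 + 4 = 68 (decimal)
Convert 0b1011100 (binary) → 64 + 16 + 8 + 4 = 92 (decimal)
Compute lcm(68, 92) = 1564
1564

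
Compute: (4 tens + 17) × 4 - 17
Convert 4 tens (place-value notation) → 4×10 = 40 (decimal)
Expression in decimal: (40 + 17) × 4 - 17
Parentheses first: 40 + 17 = 57
Multiply: 57 × 4 = 228
Subtract: 228 - 17 = 211
211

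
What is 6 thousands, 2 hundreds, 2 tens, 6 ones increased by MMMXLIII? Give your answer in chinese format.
Convert 6 thousands, 2 hundreds, 2 tens, 6 ones (place-value notation) → 6×1000 + 2×100 + 2×10 + 6 = 6226 (decimal)
Convert MMMXLIII (Roman numeral) → 1000 + 1000 + 1000 + 40 + 1 + 1 + 1 = 3043 (decimal)
Compute 6226 + 3043 = 9269
Convert 9269 (decimal) → 9269 = 9×1000 + 2×100 + 6×10 + 9 → 九千二百六十九 (Chinese numeral)
九千二百六十九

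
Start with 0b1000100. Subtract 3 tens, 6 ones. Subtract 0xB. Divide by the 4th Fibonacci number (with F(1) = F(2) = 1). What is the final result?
Convert 0b1000100 (binary) → 64 + 4 = 68 (decimal)
Start: 68
Convert 3 tens, 6 ones (place-value notation) → 3×10 + 6 = 36 (decimal)
68 - 36 = 32
Convert 0xB (hexadecimal) → 11 (decimal)
32 - 11 = 21
Convert the 4th Fibonacci number (with F(1) = F(2) = 1) (Fibonacci index) → 1, 1, 2, 3 → 3 (decimal)
21 ÷ 3 = 7
7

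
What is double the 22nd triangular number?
The 22nd triangular number = 22×23/2 = 253
Compute 253 × 2 = 506
506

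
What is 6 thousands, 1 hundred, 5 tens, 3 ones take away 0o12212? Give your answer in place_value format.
Convert 6 thousands, 1 hundred, 5 tens, 3 ones (place-value notation) → 6×1000 + 1×100 + 5×10 + 3 = 6153 (decimal)
Convert 0o12212 (octal) → 1×4096 + 2×512 + 2×64 + 1×8 + 2 = 5258 (decimal)
Compute 6153 - 5258 = 895
Convert 895 (decimal) → 895 = 8×100 + 9×10 + 5 → 8 hundreds, 9 tens, 5 ones (place-value notation)
8 hundreds, 9 tens, 5 ones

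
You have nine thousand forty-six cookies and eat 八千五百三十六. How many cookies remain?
Convert nine thousand forty-six (English words) → 9×1000 + 46 = 9046 (decimal)
Convert 八千五百三十六 (Chinese numeral) → 8×1000 + 5×100 + 3×10 + 6 = 8536 (decimal)
Compute 9046 - 8536 = 510
510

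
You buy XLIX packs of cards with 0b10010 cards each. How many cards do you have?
Convert 0b10010 (binary) → 16 + 2 = 18 (decimal)
Convert XLIX (Roman numeral) → 40 + 9 = 49 (decimal)
Compute 18 × 49 = 882
882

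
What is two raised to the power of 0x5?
Convert two (English words) → 2 (decimal)
Convert 0x5 (hexadecimal) → 5 (decimal)
Compute 2 ^ 5 = 32
32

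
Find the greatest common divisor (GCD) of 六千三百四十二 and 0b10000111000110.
Convert 六千三百四十二 (Chinese numeral) → 6×1000 + 3×100 + 4×10 + 2 = 6342 (decimal)
Convert 0b10000111000110 (binary) → 8192 + 256 + 128 + 64 + 4 + 2 = 8646 (decimal)
Compute gcd(6342, 8646) = 6
6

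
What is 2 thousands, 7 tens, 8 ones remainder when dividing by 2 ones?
Convert 2 thousands, 7 tens, 8 ones (place-value notation) → 2×1000 + 7×10 + 8 = 2078 (decimal)
Convert 2 ones (place-value notation) → 2 (decimal)
Compute 2078 mod 2 = 0
0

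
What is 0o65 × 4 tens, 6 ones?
Convert 0o65 (octal) → 6×8 + 5 = 53 (decimal)
Convert 4 tens, 6 ones (place-value notation) → 4×10 + 6 = 46 (decimal)
Compute 53 × 46 = 2438
2438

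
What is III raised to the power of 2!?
Convert III (Roman numeral) → 1 + 1 + 1 = 3 (decimal)
Convert 2! (factorial) → 2 (decimal)
Compute 3 ^ 2 = 9
9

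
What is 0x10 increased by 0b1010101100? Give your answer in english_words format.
Convert 0x10 (hexadecimal) → 1×16 = 16 (decimal)
Convert 0b1010101100 (binary) → 512 + 128 + 32 + 8 + 4 = 684 (decimal)
Compute 16 + 684 = 700
Convert 700 (decimal) → 700 = 7×100 → seven hundred (English words)
seven hundred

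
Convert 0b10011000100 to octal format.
Convert 0b10011000100 (binary) → 1024 + 128 + 64 + 4 = 1220 (decimal)
Convert 1220 (decimal) → 1220 = 2×512 + 3×64 + 4 → 0o2304 (octal)
0o2304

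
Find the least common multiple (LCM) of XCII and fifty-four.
Convert XCII (Roman numeral) → 90 + 1 + 1 = 92 (decimal)
Convert fifty-four (English words) → 54 (decimal)
Compute lcm(92, 54) = 2484
2484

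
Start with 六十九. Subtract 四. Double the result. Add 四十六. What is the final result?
Convert 六十九 (Chinese numeral) → 6×10 + 9 = 69 (decimal)
Start: 69
Convert 四 (Chinese numeral) → 4 (decimal)
69 - 4 = 65
65 × 2 = 130
Convert 四十六 (Chinese numeral) → 4×10 + 6 = 46 (decimal)
130 + 46 = 176
176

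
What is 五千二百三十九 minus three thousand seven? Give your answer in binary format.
Convert 五千二百三十九 (Chinese numeral) → 5×1000 + 2×100 + 3×10 + 9 = 5239 (decimal)
Convert three thousand seven (English words) → 3×1000 + 7 = 3007 (decimal)
Compute 5239 - 3007 = 2232
Convert 2232 (decimal) → 2232 = 2048 + 128 + 32 + 16 + 8 → 0b100010111000 (binary)
0b100010111000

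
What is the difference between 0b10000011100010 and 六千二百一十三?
Convert 0b10000011100010 (binary) → 8192 + 128 + 64 + 32 + 2 = 8418 (decimal)
Convert 六千二百一十三 (Chinese numeral) → 6×1000 + 2×100 + 1×10 + 3 = 6213 (decimal)
Difference: |8418 - 6213| = 2205
2205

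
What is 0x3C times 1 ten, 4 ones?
Convert 0x3C (hexadecimal) → 3×16 + 12 = 60 (decimal)
Convert 1 ten, 4 ones (place-value notation) → 1×10 + 4 = 14 (decimal)
Compute 60 × 14 = 840
840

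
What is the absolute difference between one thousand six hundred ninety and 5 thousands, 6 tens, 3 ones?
Convert one thousand six hundred ninety (English words) → 1×1000 + 6×100 + 90 = 1690 (decimal)
Convert 5 thousands, 6 tens, 3 ones (place-value notation) → 5×1000 + 6×10 + 3 = 5063 (decimal)
Compute |1690 - 5063| = 3373
3373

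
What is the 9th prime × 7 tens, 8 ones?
Convert the 9th prime (prime index) → 23 (decimal)
Convert 7 tens, 8 ones (place-value notation) → 7×10 + 8 = 78 (decimal)
Compute 23 × 78 = 1794
1794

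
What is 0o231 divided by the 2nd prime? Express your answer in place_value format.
Convert 0o231 (octal) → 2×64 + 3×8 + 1 = 153 (decimal)
Convert the 2nd prime (prime index) → 3 (decimal)
Compute 153 ÷ 3 = 51
Convert 51 (decimal) → 51 = 5×10 + 1 → 5 tens, 1 one (place-value notation)
5 tens, 1 one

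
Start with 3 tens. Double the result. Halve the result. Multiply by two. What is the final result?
Convert 3 tens (place-value notation) → 3×10 = 30 (decimal)
Start: 30
30 × 2 = 60
60 ÷ 2 = 30
Convert two (English words) → 2 (decimal)
30 × 2 = 60
60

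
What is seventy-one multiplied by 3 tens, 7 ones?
Convert seventy-one (English words) → 71 (decimal)
Convert 3 tens, 7 ones (place-value notation) → 3×10 + 7 = 37 (decimal)
Compute 71 × 37 = 2627
2627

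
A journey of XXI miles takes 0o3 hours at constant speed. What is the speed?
Convert XXI (Roman numeral) → 10 + 10 + 1 = 21 (decimal)
Convert 0o3 (octal) → 3 (decimal)
Compute 21 ÷ 3 = 7
7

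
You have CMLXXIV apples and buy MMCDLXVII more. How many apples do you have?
Convert CMLXXIV (Roman numeral) → 900 + 50 + 10 + 10 + 4 = 974 (decimal)
Convert MMCDLXVII (Roman numeral) → 1000 + 1000 + 400 + 50 + 10 + 5 + 1 + 1 = 2467 (decimal)
Compute 974 + 2467 = 3441
3441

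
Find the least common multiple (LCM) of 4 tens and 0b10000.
Convert 4 tens (place-value notation) → 4×10 = 40 (decimal)
Convert 0b10000 (binary) → 16 (decimal)
Compute lcm(40, 16) = 80
80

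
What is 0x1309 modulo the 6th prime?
Convert 0x1309 (hexadecimal) → 1×4096 + 3×256 + 9 = 4873 (decimal)
Convert the 6th prime (prime index) → 13 (decimal)
Compute 4873 mod 13 = 11
11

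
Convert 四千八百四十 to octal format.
Convert 四千八百四十 (Chinese numeral) → 4×1000 + 8×100 + 4×10 = 4840 (decimal)
Convert 4840 (decimal) → 4840 = 1×4096 + 1×512 + 3×64 + 5×8 → 0o11350 (octal)
0o11350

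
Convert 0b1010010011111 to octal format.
Convert 0b1010010011111 (binary) → 4096 + 1024 + 128 + 16 + 8 + 4 + 2 + 1 = 5279 (decimal)
Convert 5279 (decimal) → 5279 = 1×4096 + 2×512 + 2×64 + 3×8 + 7 → 0o12237 (octal)
0o12237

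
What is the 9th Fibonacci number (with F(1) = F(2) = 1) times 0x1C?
Convert the 9th Fibonacci number (with F(1) = F(2) = 1) (Fibonacci index) → 1, 1, 2, 3, 5, 8, 13, 21, 34 → 34 (decimal)
Convert 0x1C (hexadecimal) → 1×16 + 12 = 28 (decimal)
Compute 34 × 28 = 952
952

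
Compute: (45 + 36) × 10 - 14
Parentheses first: 45 + 36 = 81
Multiply: 81 × 10 = 810
Subtract: 810 - 14 = 796
796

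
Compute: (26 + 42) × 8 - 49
Parentheses first: 26 + 42 = 68
Multiply: 68 × 8 = 544
Subtract: 544 - 49 = 495
495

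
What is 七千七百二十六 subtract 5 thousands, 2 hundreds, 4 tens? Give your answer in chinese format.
Convert 七千七百二十六 (Chinese numeral) → 7×1000 + 7×100 + 2×10 + 6 = 7726 (decimal)
Convert 5 thousands, 2 hundreds, 4 tens (place-value notation) → 5×1000 + 2×100 + 4×10 = 5240 (decimal)
Compute 7726 - 5240 = 2486
Convert 2486 (decimal) → 2486 = 2×1000 + 4×100 + 8×10 + 6 → 二千四百八十六 (Chinese numeral)
二千四百八十六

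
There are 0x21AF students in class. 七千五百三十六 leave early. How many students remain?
Convert 0x21AF (hexadecimal) → 2×4096 + 1×256 + 10×16 + 15 = 8623 (decimal)
Convert 七千五百三十六 (Chinese numeral) → 7×1000 + 5×100 + 3×10 + 6 = 7536 (decimal)
Compute 8623 - 7536 = 1087
1087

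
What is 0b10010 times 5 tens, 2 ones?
Convert 0b10010 (binary) → 16 + 2 = 18 (decimal)
Convert 5 tens, 2 ones (place-value notation) → 5×10 + 2 = 52 (decimal)
Compute 18 × 52 = 936
936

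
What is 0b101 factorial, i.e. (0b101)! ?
Convert 0b101 (binary) → 4 + 1 = 5 (decimal)
Compute 5! = 120
120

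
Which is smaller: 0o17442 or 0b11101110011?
Convert 0o17442 (octal) → 1×4096 + 7×512 + 4×64 + 4×8 + 2 = 7970 (decimal)
Convert 0b11101110011 (binary) → 1024 + 512 + 256 + 64 + 32 + 16 + 2 + 1 = 1907 (decimal)
Compare 7970 vs 1907: smaller = 1907
1907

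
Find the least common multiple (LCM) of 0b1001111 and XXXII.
Convert 0b1001111 (binary) → 64 + 8 + 4 + 2 + 1 = 79 (decimal)
Convert XXXII (Roman numeral) → 10 + 10 + 10 + 1 + 1 = 32 (decimal)
Compute lcm(79, 32) = 2528
2528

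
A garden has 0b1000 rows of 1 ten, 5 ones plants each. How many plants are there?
Convert 1 ten, 5 ones (place-value notation) → 1×10 + 5 = 15 (decimal)
Convert 0b1000 (binary) → 8 (decimal)
Compute 15 × 8 = 120
120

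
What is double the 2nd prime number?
The 2nd prime number = 3
Compute 3 × 2 = 6
6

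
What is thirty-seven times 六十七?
Convert thirty-seven (English words) → 37 (decimal)
Convert 六十七 (Chinese numeral) → 6×10 + 7 = 67 (decimal)
Compute 37 × 67 = 2479
2479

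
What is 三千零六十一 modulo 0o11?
Convert 三千零六十一 (Chinese numeral) → 3×1000 + 6×10 + 1 = 3061 (decimal)
Convert 0o11 (octal) → 1×8 + 1 = 9 (decimal)
Compute 3061 mod 9 = 1
1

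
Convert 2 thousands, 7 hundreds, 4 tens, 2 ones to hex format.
Convert 2 thousands, 7 hundreds, 4 tens, 2 ones (place-value notation) → 2×1000 + 7×100 + 4×10 + 2 = 2742 (decimal)
Convert 2742 (decimal) → 2742 = 10×256 + 11×16 + 6 → 0xAB6 (hexadecimal)
0xAB6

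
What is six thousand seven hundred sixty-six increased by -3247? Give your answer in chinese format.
Convert six thousand seven hundred sixty-six (English words) → 6×1000 + 7×100 + 66 = 6766 (decimal)
Compute 6766 + -3247 = 3519
Convert 3519 (decimal) → 3519 = 3×1000 + 5×100 + 1×10 + 9 → 三千五百一十九 (Chinese numeral)
三千五百一十九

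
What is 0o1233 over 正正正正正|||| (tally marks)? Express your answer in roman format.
Convert 0o1233 (octal) → 1×512 + 2×64 + 3×8 + 3 = 667 (decimal)
Convert 正正正正正|||| (tally marks) → 5 + 5 + 5 + 5 + 5 + 4 = 29 (decimal)
Compute 667 ÷ 29 = 23
Convert 23 (decimal) → 23 = 10 + 10 + 1 + 1 + 1 → XXIII (Roman numeral)
XXIII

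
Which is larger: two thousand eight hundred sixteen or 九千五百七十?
Convert two thousand eight hundred sixteen (English words) → 2×1000 + 8×100 + 16 = 2816 (decimal)
Convert 九千五百七十 (Chinese numeral) → 9×1000 + 5×100 + 7×10 = 9570 (decimal)
Compare 2816 vs 9570: larger = 9570
9570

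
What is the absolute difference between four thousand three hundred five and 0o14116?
Convert four thousand three hundred five (English words) → 4×1000 + 3×100 + 5 = 4305 (decimal)
Convert 0o14116 (octal) → 1×4096 + 4×512 + 1×64 + 1×8 + 6 = 6222 (decimal)
Compute |4305 - 6222| = 1917
1917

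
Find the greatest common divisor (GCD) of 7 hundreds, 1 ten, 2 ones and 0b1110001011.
Convert 7 hundreds, 1 ten, 2 ones (place-value notation) → 7×100 + 1×10 + 2 = 712 (decimal)
Convert 0b1110001011 (binary) → 512 + 256 + 128 + 8 + 2 + 1 = 907 (decimal)
Compute gcd(712, 907) = 1
1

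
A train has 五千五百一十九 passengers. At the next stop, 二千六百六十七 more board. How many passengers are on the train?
Convert 五千五百一十九 (Chinese numeral) → 5×1000 + 5×100 + 1×10 + 9 = 5519 (decimal)
Convert 二千六百六十七 (Chinese numeral) → 2×1000 + 6×100 + 6×10 + 7 = 2667 (decimal)
Compute 5519 + 2667 = 8186
8186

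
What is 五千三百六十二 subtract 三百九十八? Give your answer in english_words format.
Convert 五千三百六十二 (Chinese numeral) → 5×1000 + 3×100 + 6×10 + 2 = 5362 (decimal)
Convert 三百九十八 (Chinese numeral) → 3×100 + 9×10 + 8 = 398 (decimal)
Compute 5362 - 398 = 4964
Convert 4964 (decimal) → 4964 = 4×1000 + 9×100 + 64 → four thousand nine hundred sixty-four (English words)
four thousand nine hundred sixty-four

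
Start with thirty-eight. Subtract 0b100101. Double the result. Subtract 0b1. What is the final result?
Convert thirty-eight (English words) → 38 (decimal)
Start: 38
Convert 0b100101 (binary) → 32 + 4 + 1 = 37 (decimal)
38 - 37 = 1
1 × 2 = 2
Convert 0b1 (binary) → 1 (decimal)
2 - 1 = 1
1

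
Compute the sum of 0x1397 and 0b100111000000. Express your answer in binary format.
Convert 0x1397 (hexadecimal) → 1×4096 + 3×256 + 9×16 + 7 = 5015 (decimal)
Convert 0b100111000000 (binary) → 2048 + 256 + 128 + 64 = 2496 (decimal)
Compute 5015 + 2496 = 7511
Convert 7511 (decimal) → 7511 = 4096 + 2048 + 1024 + 256 + 64 + 16 + 4 + 2 + 1 → 0b1110101010111 (binary)
0b1110101010111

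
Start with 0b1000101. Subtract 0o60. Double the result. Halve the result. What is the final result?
Convert 0b1000101 (binary) → 64 + 4 + 1 = 69 (decimal)
Start: 69
Convert 0o60 (octal) → 6×8 = 48 (decimal)
69 - 48 = 21
21 × 2 = 42
42 ÷ 2 = 21
21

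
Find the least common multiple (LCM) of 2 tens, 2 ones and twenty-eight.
Convert 2 tens, 2 ones (place-value notation) → 2×10 + 2 = 22 (decimal)
Convert twenty-eight (English words) → 28 (decimal)
Compute lcm(22, 28) = 308
308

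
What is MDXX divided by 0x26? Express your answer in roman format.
Convert MDXX (Roman numeral) → 1000 + 500 + 10 + 10 = 1520 (decimal)
Convert 0x26 (hexadecimal) → 2×16 + 6 = 38 (decimal)
Compute 1520 ÷ 38 = 40
Convert 40 (decimal) → XL (Roman numeral)
XL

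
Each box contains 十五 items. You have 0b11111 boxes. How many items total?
Convert 十五 (Chinese numeral) → 1×10 + 5 = 15 (decimal)
Convert 0b11111 (binary) → 16 + 8 + 4 + 2 + 1 = 31 (decimal)
Compute 15 × 31 = 465
465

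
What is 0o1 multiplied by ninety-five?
Convert 0o1 (octal) → 1 (decimal)
Convert ninety-five (English words) → 95 (decimal)
Compute 1 × 95 = 95
95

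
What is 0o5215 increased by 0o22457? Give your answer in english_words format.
Convert 0o5215 (octal) → 5×512 + 2×64 + 1×8 + 5 = 2701 (decimal)
Convert 0o22457 (octal) → 2×4096 + 2×512 + 4×64 + 5×8 + 7 = 9519 (decimal)
Compute 2701 + 9519 = 12220
Convert 12220 (decimal) → 12220 = 12×1000 + 2×100 + 20 → twelve thousand two hundred twenty (English words)
twelve thousand two hundred twenty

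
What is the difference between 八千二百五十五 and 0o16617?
Convert 八千二百五十五 (Chinese numeral) → 8×1000 + 2×100 + 5×10 + 5 = 8255 (decimal)
Convert 0o16617 (octal) → 1×4096 + 6×512 + 6×64 + 1×8 + 7 = 7567 (decimal)
Difference: |8255 - 7567| = 688
688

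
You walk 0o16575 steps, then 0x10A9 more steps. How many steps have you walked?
Convert 0o16575 (octal) → 1×4096 + 6×512 + 5×64 + 7×8 + 5 = 7549 (decimal)
Convert 0x10A9 (hexadecimal) → 1×4096 + 10×16 + 9 = 4265 (decimal)
Compute 7549 + 4265 = 11814
11814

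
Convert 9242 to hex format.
Convert 9242 (decimal) → 9242 = 2×4096 + 4×256 + 1×16 + 10 → 0x241A (hexadecimal)
0x241A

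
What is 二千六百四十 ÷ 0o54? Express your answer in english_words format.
Convert 二千六百四十 (Chinese numeral) → 2×1000 + 6×100 + 4×10 = 2640 (decimal)
Convert 0o54 (octal) → 5×8 + 4 = 44 (decimal)
Compute 2640 ÷ 44 = 60
Convert 60 (decimal) → sixty (English words)
sixty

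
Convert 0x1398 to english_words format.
Convert 0x1398 (hexadecimal) → 1×4096 + 3×256 + 9×16 + 8 = 5016 (decimal)
Convert 5016 (decimal) → 5016 = 5×1000 + 16 → five thousand sixteen (English words)
five thousand sixteen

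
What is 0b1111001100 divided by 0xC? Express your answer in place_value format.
Convert 0b1111001100 (binary) → 512 + 256 + 128 + 64 + 8 + 4 = 972 (decimal)
Convert 0xC (hexadecimal) → 12 (decimal)
Compute 972 ÷ 12 = 81
Convert 81 (decimal) → 81 = 8×10 + 1 → 8 tens, 1 one (place-value notation)
8 tens, 1 one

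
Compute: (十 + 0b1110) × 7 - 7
Convert 十 (Chinese numeral) → 1×10 = 10 (decimal)
Convert 0b1110 (binary) → 8 + 4 + 2 = 14 (decimal)
Expression in decimal: (10 + 14) × 7 - 7
Parentheses first: 10 + 14 = 24
Multiply: 24 × 7 = 168
Subtract: 168 - 7 = 161
161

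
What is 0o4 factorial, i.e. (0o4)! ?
Convert 0o4 (octal) → 4 (decimal)
Compute 4! = 24
24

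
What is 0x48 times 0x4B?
Convert 0x48 (hexadecimal) → 4×16 + 8 = 72 (decimal)
Convert 0x4B (hexadecimal) → 4×16 + 11 = 75 (decimal)
Compute 72 × 75 = 5400
5400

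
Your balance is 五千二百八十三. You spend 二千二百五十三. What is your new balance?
Convert 五千二百八十三 (Chinese numeral) → 5×1000 + 2×100 + 8×10 + 3 = 5283 (decimal)
Convert 二千二百五十三 (Chinese numeral) → 2×1000 + 2×100 + 5×10 + 3 = 2253 (decimal)
Compute 5283 - 2253 = 3030
3030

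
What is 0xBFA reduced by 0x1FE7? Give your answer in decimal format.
Convert 0xBFA (hexadecimal) → 11×256 + 15×16 + 10 = 3066 (decimal)
Convert 0x1FE7 (hexadecimal) → 1×4096 + 15×256 + 14×16 + 7 = 8167 (decimal)
Compute 3066 - 8167 = -5101
-5101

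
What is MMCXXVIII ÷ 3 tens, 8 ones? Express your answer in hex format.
Convert MMCXXVIII (Roman numeral) → 1000 + 1000 + 100 + 10 + 10 + 5 + 1 + 1 + 1 = 2128 (decimal)
Convert 3 tens, 8 ones (place-value notation) → 3×10 + 8 = 38 (decimal)
Compute 2128 ÷ 38 = 56
Convert 56 (decimal) → 56 = 3×16 + 8 → 0x38 (hexadecimal)
0x38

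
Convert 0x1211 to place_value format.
Convert 0x1211 (hexadecimal) → 1×4096 + 2×256 + 1×16 + 1 = 4625 (decimal)
Convert 4625 (decimal) → 4625 = 4×1000 + 6×100 + 2×10 + 5 → 4 thousands, 6 hundreds, 2 tens, 5 ones (place-value notation)
4 thousands, 6 hundreds, 2 tens, 5 ones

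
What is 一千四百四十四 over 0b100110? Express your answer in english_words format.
Convert 一千四百四十四 (Chinese numeral) → 1×1000 + 4×100 + 4×10 + 4 = 1444 (decimal)
Convert 0b100110 (binary) → 32 + 4 + 2 = 38 (decimal)
Compute 1444 ÷ 38 = 38
Convert 38 (decimal) → thirty-eight (English words)
thirty-eight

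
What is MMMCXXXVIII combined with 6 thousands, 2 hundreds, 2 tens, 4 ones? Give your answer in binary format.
Convert MMMCXXXVIII (Roman numeral) → 1000 + 1000 + 1000 + 100 + 10 + 10 + 10 + 5 + 1 + 1 + 1 = 3138 (decimal)
Convert 6 thousands, 2 hundreds, 2 tens, 4 ones (place-value notation) → 6×1000 + 2×100 + 2×10 + 4 = 6224 (decimal)
Compute 3138 + 6224 = 9362
Convert 9362 (decimal) → 9362 = 8192 + 1024 + 128 + 16 + 2 → 0b10010010010010 (binary)
0b10010010010010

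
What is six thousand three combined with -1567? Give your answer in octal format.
Convert six thousand three (English words) → 6×1000 + 3 = 6003 (decimal)
Compute 6003 + -1567 = 4436
Convert 4436 (decimal) → 4436 = 1×4096 + 5×64 + 2×8 + 4 → 0o10524 (octal)
0o10524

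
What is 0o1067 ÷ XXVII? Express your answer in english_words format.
Convert 0o1067 (octal) → 1×512 + 6×8 + 7 = 567 (decimal)
Convert XXVII (Roman numeral) → 10 + 10 + 5 + 1 + 1 = 27 (decimal)
Compute 567 ÷ 27 = 21
Convert 21 (decimal) → twenty-one (English words)
twenty-one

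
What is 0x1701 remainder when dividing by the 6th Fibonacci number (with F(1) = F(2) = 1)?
Convert 0x1701 (hexadecimal) → 1×4096 + 7×256 + 1 = 5889 (decimal)
Convert the 6th Fibonacci number (with F(1) = F(2) = 1) (Fibonacci index) → 1, 1, 2, 3, 5, 8 → 8 (decimal)
Compute 5889 mod 8 = 1
1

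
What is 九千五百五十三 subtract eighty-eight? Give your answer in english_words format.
Convert 九千五百五十三 (Chinese numeral) → 9×1000 + 5×100 + 5×10 + 3 = 9553 (decimal)
Convert eighty-eight (English words) → 88 (decimal)
Compute 9553 - 88 = 9465
Convert 9465 (decimal) → 9465 = 9×1000 + 4×100 + 65 → nine thousand four hundred sixty-five (English words)
nine thousand four hundred sixty-five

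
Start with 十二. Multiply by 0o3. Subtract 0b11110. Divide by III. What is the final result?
Convert 十二 (Chinese numeral) → 1×10 + 2 = 12 (decimal)
Start: 12
Convert 0o3 (octal) → 3 (decimal)
12 × 3 = 36
Convert 0b11110 (binary) → 16 + 8 + 4 + 2 = 30 (decimal)
36 - 30 = 6
Convert III (Roman numeral) → 1 + 1 + 1 = 3 (decimal)
6 ÷ 3 = 2
2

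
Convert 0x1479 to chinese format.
Convert 0x1479 (hexadecimal) → 1×4096 + 4×256 + 7×16 + 9 = 5241 (decimal)
Convert 5241 (decimal) → 5241 = 5×1000 + 2×100 + 4×10 + 1 → 五千二百四十一 (Chinese numeral)
五千二百四十一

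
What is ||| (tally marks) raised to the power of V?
Convert ||| (tally marks) → 3 (decimal)
Convert V (Roman numeral) → 5 (decimal)
Compute 3 ^ 5 = 243
243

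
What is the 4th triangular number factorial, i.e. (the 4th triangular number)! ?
Convert the 4th triangular number (triangular index) → 4×5/2 = 10 (decimal)
Compute 10! = 3628800
3628800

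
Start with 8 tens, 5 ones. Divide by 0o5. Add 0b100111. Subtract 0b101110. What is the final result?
Convert 8 tens, 5 ones (place-value notation) → 8×10 + 5 = 85 (decimal)
Start: 85
Convert 0o5 (octal) → 5 (decimal)
85 ÷ 5 = 17
Convert 0b100111 (binary) → 32 + 4 + 2 + 1 = 39 (decimal)
17 + 39 = 56
Convert 0b101110 (binary) → 32 + 8 + 4 + 2 = 46 (decimal)
56 - 46 = 10
10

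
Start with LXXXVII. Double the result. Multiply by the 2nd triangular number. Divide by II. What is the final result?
Convert LXXXVII (Roman numeral) → 50 + 10 + 10 + 10 + 5 + 1 + 1 = 87 (decimal)
Start: 87
87 × 2 = 174
Convert the 2nd triangular number (triangular index) → 2×3/2 = 3 (decimal)
174 × 3 = 522
Convert II (Roman numeral) → 1 + 1 = 2 (decimal)
522 ÷ 2 = 261
261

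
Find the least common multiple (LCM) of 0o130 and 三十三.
Convert 0o130 (octal) → 1×64 + 3×8 = 88 (decimal)
Convert 三十三 (Chinese numeral) → 3×10 + 3 = 33 (decimal)
Compute lcm(88, 33) = 264
264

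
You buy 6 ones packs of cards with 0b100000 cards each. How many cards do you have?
Convert 0b100000 (binary) → 32 (decimal)
Convert 6 ones (place-value notation) → 6 (decimal)
Compute 32 × 6 = 192
192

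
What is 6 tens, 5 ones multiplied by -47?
Convert 6 tens, 5 ones (place-value notation) → 6×10 + 5 = 65 (decimal)
Compute 65 × -47 = -3055
-3055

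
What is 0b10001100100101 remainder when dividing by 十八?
Convert 0b10001100100101 (binary) → 8192 + 512 + 256 + 32 + 4 + 1 = 8997 (decimal)
Convert 十八 (Chinese numeral) → 1×10 + 8 = 18 (decimal)
Compute 8997 mod 18 = 15
15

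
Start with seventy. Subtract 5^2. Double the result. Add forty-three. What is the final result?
Convert seventy (English words) → 70 (decimal)
Start: 70
Convert 5^2 (power) → 25 (decimal)
70 - 25 = 45
45 × 2 = 90
Convert forty-three (English words) → 43 (decimal)
90 + 43 = 133
133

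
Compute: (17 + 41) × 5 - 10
Parentheses first: 17 + 41 = 58
Multiply: 58 × 5 = 290
Subtract: 290 - 10 = 280
280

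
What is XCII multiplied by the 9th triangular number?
Convert XCII (Roman numeral) → 90 + 1 + 1 = 92 (decimal)
Convert the 9th triangular number (triangular index) → 9×10/2 = 45 (decimal)
Compute 92 × 45 = 4140
4140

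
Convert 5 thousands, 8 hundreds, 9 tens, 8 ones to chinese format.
Convert 5 thousands, 8 hundreds, 9 tens, 8 ones (place-value notation) → 5×1000 + 8×100 + 9×10 + 8 = 5898 (decimal)
Convert 5898 (decimal) → 5898 = 5×1000 + 8×100 + 9×10 + 8 → 五千八百九十八 (Chinese numeral)
五千八百九十八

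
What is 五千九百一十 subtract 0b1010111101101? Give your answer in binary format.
Convert 五千九百一十 (Chinese numeral) → 5×1000 + 9×100 + 1×10 = 5910 (decimal)
Convert 0b1010111101101 (binary) → 4096 + 1024 + 256 + 128 + 64 + 32 + 8 + 4 + 1 = 5613 (decimal)
Compute 5910 - 5613 = 297
Convert 297 (decimal) → 297 = 256 + 32 + 8 + 1 → 0b100101001 (binary)
0b100101001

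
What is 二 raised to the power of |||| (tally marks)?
Convert 二 (Chinese numeral) → 2 (decimal)
Convert |||| (tally marks) → 4 (decimal)
Compute 2 ^ 4 = 16
16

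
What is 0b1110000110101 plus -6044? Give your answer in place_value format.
Convert 0b1110000110101 (binary) → 4096 + 2048 + 1024 + 32 + 16 + 4 + 1 = 7221 (decimal)
Compute 7221 + -6044 = 1177
Convert 1177 (decimal) → 1177 = 1×1000 + 1×100 + 7×10 + 7 → 1 thousand, 1 hundred, 7 tens, 7 ones (place-value notation)
1 thousand, 1 hundred, 7 tens, 7 ones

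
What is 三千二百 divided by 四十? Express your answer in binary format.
Convert 三千二百 (Chinese numeral) → 3×1000 + 2×100 = 3200 (decimal)
Convert 四十 (Chinese numeral) → 4×10 = 40 (decimal)
Compute 3200 ÷ 40 = 80
Convert 80 (decimal) → 80 = 64 + 16 → 0b1010000 (binary)
0b1010000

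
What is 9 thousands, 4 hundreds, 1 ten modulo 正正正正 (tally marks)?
Convert 9 thousands, 4 hundreds, 1 ten (place-value notation) → 9×1000 + 4×100 + 1×10 = 9410 (decimal)
Convert 正正正正 (tally marks) → 5 + 5 + 5 + 5 = 20 (decimal)
Compute 9410 mod 20 = 10
10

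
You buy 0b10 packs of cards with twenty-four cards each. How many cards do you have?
Convert twenty-four (English words) → 24 (decimal)
Convert 0b10 (binary) → 2 (decimal)
Compute 24 × 2 = 48
48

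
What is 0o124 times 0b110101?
Convert 0o124 (octal) → 1×64 + 2×8 + 4 = 84 (decimal)
Convert 0b110101 (binary) → 32 + 16 + 4 + 1 = 53 (decimal)
Compute 84 × 53 = 4452
4452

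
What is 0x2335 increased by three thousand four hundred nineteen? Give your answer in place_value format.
Convert 0x2335 (hexadecimal) → 2×4096 + 3×256 + 3×16 + 5 = 9013 (decimal)
Convert three thousand four hundred nineteen (English words) → 3×1000 + 4×100 + 19 = 3419 (decimal)
Compute 9013 + 3419 = 12432
Convert 12432 (decimal) → 12432 = 12×1000 + 4×100 + 3×10 + 2 → 12 thousands, 4 hundreds, 3 tens, 2 ones (place-value notation)
12 thousands, 4 hundreds, 3 tens, 2 ones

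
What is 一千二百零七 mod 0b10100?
Convert 一千二百零七 (Chinese numeral) → 1×1000 + 2×100 + 7 = 1207 (decimal)
Convert 0b10100 (binary) → 16 + 4 = 20 (decimal)
Compute 1207 mod 20 = 7
7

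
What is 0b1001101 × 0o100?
Convert 0b1001101 (binary) → 64 + 8 + 4 + 1 = 77 (decimal)
Convert 0o100 (octal) → 1×64 = 64 (decimal)
Compute 77 × 64 = 4928
4928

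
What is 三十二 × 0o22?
Convert 三十二 (Chinese numeral) → 3×10 + 2 = 32 (decimal)
Convert 0o22 (octal) → 2×8 + 2 = 18 (decimal)
Compute 32 × 18 = 576
576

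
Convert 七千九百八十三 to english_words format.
Convert 七千九百八十三 (Chinese numeral) → 7×1000 + 9×100 + 8×10 + 3 = 7983 (decimal)
Convert 7983 (decimal) → 7983 = 7×1000 + 9×100 + 83 → seven thousand nine hundred eighty-three (English words)
seven thousand nine hundred eighty-three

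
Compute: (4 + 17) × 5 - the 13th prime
Convert the 13th prime (prime index) → 41 (decimal)
Expression in decimal: (4 + 17) × 5 - 41
Parentheses first: 4 + 17 = 21
Multiply: 21 × 5 = 105
Subtract: 105 - 41 = 64
64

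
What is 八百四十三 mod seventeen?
Convert 八百四十三 (Chinese numeral) → 8×100 + 4×10 + 3 = 843 (decimal)
Convert seventeen (English words) → 17 (decimal)
Compute 843 mod 17 = 10
10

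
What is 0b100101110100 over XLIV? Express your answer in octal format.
Convert 0b100101110100 (binary) → 2048 + 256 + 64 + 32 + 16 + 4 = 2420 (decimal)
Convert XLIV (Roman numeral) → 40 + 4 = 44 (decimal)
Compute 2420 ÷ 44 = 55
Convert 55 (decimal) → 55 = 6×8 + 7 → 0o67 (octal)
0o67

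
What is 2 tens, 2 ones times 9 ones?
Convert 2 tens, 2 ones (place-value notation) → 2×10 + 2 = 22 (decimal)
Convert 9 ones (place-value notation) → 9 (decimal)
Compute 22 × 9 = 198
198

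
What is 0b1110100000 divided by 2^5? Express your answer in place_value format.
Convert 0b1110100000 (binary) → 512 + 256 + 128 + 32 = 928 (decimal)
Convert 2^5 (power) → 32 (decimal)
Compute 928 ÷ 32 = 29
Convert 29 (decimal) → 29 = 2×10 + 9 → 2 tens, 9 ones (place-value notation)
2 tens, 9 ones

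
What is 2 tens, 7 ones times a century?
Convert 2 tens, 7 ones (place-value notation) → 2×10 + 7 = 27 (decimal)
Convert a century (colloquial) → 100 (decimal)
Compute 27 × 100 = 2700
2700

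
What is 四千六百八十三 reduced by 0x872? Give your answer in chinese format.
Convert 四千六百八十三 (Chinese numeral) → 4×1000 + 6×100 + 8×10 + 3 = 4683 (decimal)
Convert 0x872 (hexadecimal) → 8×256 + 7×16 + 2 = 2162 (decimal)
Compute 4683 - 2162 = 2521
Convert 2521 (decimal) → 2521 = 2×1000 + 5×100 + 2×10 + 1 → 二千五百二十一 (Chinese numeral)
二千五百二十一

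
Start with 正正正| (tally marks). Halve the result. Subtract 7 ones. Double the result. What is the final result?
Convert 正正正| (tally marks) → 5 + 5 + 5 + 1 = 16 (decimal)
Start: 16
16 ÷ 2 = 8
Convert 7 ones (place-value notation) → 7 (decimal)
8 - 7 = 1
1 × 2 = 2
2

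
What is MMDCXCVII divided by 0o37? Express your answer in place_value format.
Convert MMDCXCVII (Roman numeral) → 1000 + 1000 + 500 + 100 + 90 + 5 + 1 + 1 = 2697 (decimal)
Convert 0o37 (octal) → 3×8 + 7 = 31 (decimal)
Compute 2697 ÷ 31 = 87
Convert 87 (decimal) → 87 = 8×10 + 7 → 8 tens, 7 ones (place-value notation)
8 tens, 7 ones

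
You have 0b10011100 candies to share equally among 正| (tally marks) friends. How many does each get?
Convert 0b10011100 (binary) → 128 + 16 + 8 + 4 = 156 (decimal)
Convert 正| (tally marks) → 5 + 1 = 6 (decimal)
Compute 156 ÷ 6 = 26
26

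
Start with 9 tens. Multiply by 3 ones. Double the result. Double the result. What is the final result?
Convert 9 tens (place-value notation) → 9×10 = 90 (decimal)
Start: 90
Convert 3 ones (place-value notation) → 3 (decimal)
90 × 3 = 270
270 × 2 = 540
540 × 2 = 1080
1080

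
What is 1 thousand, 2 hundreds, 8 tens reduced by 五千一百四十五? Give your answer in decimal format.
Convert 1 thousand, 2 hundreds, 8 tens (place-value notation) → 1×1000 + 2×100 + 8×10 = 1280 (decimal)
Convert 五千一百四十五 (Chinese numeral) → 5×1000 + 1×100 + 4×10 + 5 = 5145 (decimal)
Compute 1280 - 5145 = -3865
-3865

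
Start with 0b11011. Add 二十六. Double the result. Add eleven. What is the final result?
Convert 0b11011 (binary) → 16 + 8 + 2 + 1 = 27 (decimal)
Start: 27
Convert 二十六 (Chinese numeral) → 2×10 + 6 = 26 (decimal)
27 + 26 = 53
53 × 2 = 106
Convert eleven (English words) → 11 (decimal)
106 + 11 = 117
117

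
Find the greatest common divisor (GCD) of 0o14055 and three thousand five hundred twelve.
Convert 0o14055 (octal) → 1×4096 + 4×512 + 5×8 + 5 = 6189 (decimal)
Convert three thousand five hundred twelve (English words) → 3×1000 + 5×100 + 12 = 3512 (decimal)
Compute gcd(6189, 3512) = 1
1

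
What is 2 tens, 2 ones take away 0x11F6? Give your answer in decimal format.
Convert 2 tens, 2 ones (place-value notation) → 2×10 + 2 = 22 (decimal)
Convert 0x11F6 (hexadecimal) → 1×4096 + 1×256 + 15×16 + 6 = 4598 (decimal)
Compute 22 - 4598 = -4576
-4576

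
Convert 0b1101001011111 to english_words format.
Convert 0b1101001011111 (binary) → 4096 + 2048 + 512 + 64 + 16 + 8 + 4 + 2 + 1 = 6751 (decimal)
Convert 6751 (decimal) → 6751 = 6×1000 + 7×100 + 51 → six thousand seven hundred fifty-one (English words)
six thousand seven hundred fifty-one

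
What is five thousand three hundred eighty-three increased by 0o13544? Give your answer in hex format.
Convert five thousand three hundred eighty-three (English words) → 5×1000 + 3×100 + 83 = 5383 (decimal)
Convert 0o13544 (octal) → 1×4096 + 3×512 + 5×64 + 4×8 + 4 = 5988 (decimal)
Compute 5383 + 5988 = 11371
Convert 11371 (decimal) → 11371 = 2×4096 + 12×256 + 6×16 + 11 → 0x2C6B (hexadecimal)
0x2C6B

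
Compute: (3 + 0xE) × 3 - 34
Convert 0xE (hexadecimal) → 14 (decimal)
Expression in decimal: (3 + 14) × 3 - 34
Parentheses first: 3 + 14 = 17
Multiply: 17 × 3 = 51
Subtract: 51 - 34 = 17
17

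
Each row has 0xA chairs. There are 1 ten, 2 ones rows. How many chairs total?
Convert 0xA (hexadecimal) → 10 (decimal)
Convert 1 ten, 2 ones (place-value notation) → 1×10 + 2 = 12 (decimal)
Compute 10 × 12 = 120
120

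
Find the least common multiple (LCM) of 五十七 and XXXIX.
Convert 五十七 (Chinese numeral) → 5×10 + 7 = 57 (decimal)
Convert XXXIX (Roman numeral) → 10 + 10 + 10 + 9 = 39 (decimal)
Compute lcm(57, 39) = 741
741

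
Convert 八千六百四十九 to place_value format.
Convert 八千六百四十九 (Chinese numeral) → 8×1000 + 6×100 + 4×10 + 9 = 8649 (decimal)
Convert 8649 (decimal) → 8649 = 8×1000 + 6×100 + 4×10 + 9 → 8 thousands, 6 hundreds, 4 tens, 9 ones (place-value notation)
8 thousands, 6 hundreds, 4 tens, 9 ones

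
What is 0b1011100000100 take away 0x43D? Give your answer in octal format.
Convert 0b1011100000100 (binary) → 4096 + 1024 + 512 + 256 + 4 = 5892 (decimal)
Convert 0x43D (hexadecimal) → 4×256 + 3×16 + 13 = 1085 (decimal)
Compute 5892 - 1085 = 4807
Convert 4807 (decimal) → 4807 = 1×4096 + 1×512 + 3×64 + 7 → 0o11307 (octal)
0o11307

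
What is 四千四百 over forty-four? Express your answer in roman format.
Convert 四千四百 (Chinese numeral) → 4×1000 + 4×100 = 4400 (decimal)
Convert forty-four (English words) → 44 (decimal)
Compute 4400 ÷ 44 = 100
Convert 100 (decimal) → C (Roman numeral)
C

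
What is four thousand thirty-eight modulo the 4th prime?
Convert four thousand thirty-eight (English words) → 4×1000 + 38 = 4038 (decimal)
Convert the 4th prime (prime index) → 7 (decimal)
Compute 4038 mod 7 = 6
6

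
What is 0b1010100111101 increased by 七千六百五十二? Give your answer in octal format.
Convert 0b1010100111101 (binary) → 4096 + 1024 + 256 + 32 + 16 + 8 + 4 + 1 = 5437 (decimal)
Convert 七千六百五十二 (Chinese numeral) → 7×1000 + 6×100 + 5×10 + 2 = 7652 (decimal)
Compute 5437 + 7652 = 13089
Convert 13089 (decimal) → 13089 = 3×4096 + 1×512 + 4×64 + 4×8 + 1 → 0o31441 (octal)
0o31441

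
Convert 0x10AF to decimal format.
Convert 0x10AF (hexadecimal) → 1×4096 + 10×16 + 15 = 4271 (decimal)
4271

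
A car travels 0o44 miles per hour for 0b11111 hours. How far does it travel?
Convert 0o44 (octal) → 4×8 + 4 = 36 (decimal)
Convert 0b11111 (binary) → 16 + 8 + 4 + 2 + 1 = 31 (decimal)
Compute 36 × 31 = 1116
1116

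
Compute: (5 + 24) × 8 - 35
Parentheses first: 5 + 24 = 29
Multiply: 29 × 8 = 232
Subtract: 232 - 35 = 197
197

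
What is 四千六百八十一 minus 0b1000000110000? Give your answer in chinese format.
Convert 四千六百八十一 (Chinese numeral) → 4×1000 + 6×100 + 8×10 + 1 = 4681 (decimal)
Convert 0b1000000110000 (binary) → 4096 + 32 + 16 = 4144 (decimal)
Compute 4681 - 4144 = 537
Convert 537 (decimal) → 537 = 5×100 + 3×10 + 7 → 五百三十七 (Chinese numeral)
五百三十七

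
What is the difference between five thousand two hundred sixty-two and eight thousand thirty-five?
Convert five thousand two hundred sixty-two (English words) → 5×1000 + 2×100 + 62 = 5262 (decimal)
Convert eight thousand thirty-five (English words) → 8×1000 + 35 = 8035 (decimal)
Difference: |5262 - 8035| = 2773
2773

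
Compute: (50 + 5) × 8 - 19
Parentheses first: 50 + 5 = 55
Multiply: 55 × 8 = 440
Subtract: 440 - 19 = 421
421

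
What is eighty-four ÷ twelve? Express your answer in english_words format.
Convert eighty-four (English words) → 84 (decimal)
Convert twelve (English words) → 12 (decimal)
Compute 84 ÷ 12 = 7
Convert 7 (decimal) → seven (English words)
seven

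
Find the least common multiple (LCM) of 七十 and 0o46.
Convert 七十 (Chinese numeral) → 7×10 = 70 (decimal)
Convert 0o46 (octal) → 4×8 + 6 = 38 (decimal)
Compute lcm(70, 38) = 1330
1330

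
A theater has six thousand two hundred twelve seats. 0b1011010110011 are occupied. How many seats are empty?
Convert six thousand two hundred twelve (English words) → 6×1000 + 2×100 + 12 = 6212 (decimal)
Convert 0b1011010110011 (binary) → 4096 + 1024 + 512 + 128 + 32 + 16 + 2 + 1 = 5811 (decimal)
Compute 6212 - 5811 = 401
401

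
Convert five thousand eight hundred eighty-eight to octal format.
Convert five thousand eight hundred eighty-eight (English words) → 5×1000 + 8×100 + 88 = 5888 (decimal)
Convert 5888 (decimal) → 5888 = 1×4096 + 3×512 + 4×64 → 0o13400 (octal)
0o13400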